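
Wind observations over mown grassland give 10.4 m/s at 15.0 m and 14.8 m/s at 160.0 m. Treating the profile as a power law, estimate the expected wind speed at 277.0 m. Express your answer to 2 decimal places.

16.06 m/s

First find α: α = ln(V₂/V₁)/ln(z₂/z₁) = ln(14.8/10.4)/ln(160.0/15.0) = 0.35282/2.36712 = 0.1491
Extrapolate from 160.0 m to 277.0 m: V₃ = 14.8 × (277.0/160.0)^0.1491 = 14.8 × 1.0852 = 16.0616 m/s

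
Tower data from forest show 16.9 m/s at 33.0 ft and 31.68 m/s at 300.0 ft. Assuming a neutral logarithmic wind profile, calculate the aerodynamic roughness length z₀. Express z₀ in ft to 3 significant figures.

Log law: V(z) ∝ ln(z/z₀). With r = V₁/V₂ = 16.9/31.68 = 0.53346,
r · ln(z₂/z₀) = ln(z₁/z₀) ⇒ ln z₀ = (ln z₁ − r·ln z₂)/(1 − r)
ln z₀ = (3.49651 − 0.53346×5.70378) / 0.46654 = 0.9726
z₀ = exp(0.9726) = 2.645 ft

z₀ ≈ 2.64 ft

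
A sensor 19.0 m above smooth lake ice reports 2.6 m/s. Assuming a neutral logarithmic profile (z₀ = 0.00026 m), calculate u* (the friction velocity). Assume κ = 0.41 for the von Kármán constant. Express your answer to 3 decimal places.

Log law: V(z) = (u*/κ) · ln(z/z₀) ⇒ u* = κ · V / ln(z/z₀)
u* = 0.41 × 2.6 / ln(19.0/0.00026) = 0.41 × 2.6 / 11.1993
   = 1.0660 / 11.1993 = 0.0952 m/s

u* ≈ 0.095 m/s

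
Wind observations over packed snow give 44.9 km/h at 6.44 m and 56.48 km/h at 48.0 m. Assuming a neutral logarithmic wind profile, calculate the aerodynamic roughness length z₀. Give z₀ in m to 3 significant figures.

z₀ ≈ 0.00267 m

Log law: V(z) ∝ ln(z/z₀). With r = V₁/V₂ = 44.9/56.48 = 0.79497,
r · ln(z₂/z₀) = ln(z₁/z₀) ⇒ ln z₀ = (ln z₁ − r·ln z₂)/(1 − r)
ln z₀ = (1.86253 − 0.79497×3.87120) / 0.20503 = -5.9258
z₀ = exp(-5.9258) = 0.002670 m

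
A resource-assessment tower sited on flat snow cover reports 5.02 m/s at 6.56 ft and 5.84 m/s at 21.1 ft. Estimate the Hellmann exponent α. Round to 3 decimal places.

Power law: V₂/V₁ = (z₂/z₁)^α ⇒ α = ln(V₂/V₁) / ln(z₂/z₁)
α = ln(5.84/5.02) / ln(21.1/6.56) = ln(1.1633) / ln(3.2165)
  = 0.15130 / 1.16828 = 0.12951

α ≈ 0.130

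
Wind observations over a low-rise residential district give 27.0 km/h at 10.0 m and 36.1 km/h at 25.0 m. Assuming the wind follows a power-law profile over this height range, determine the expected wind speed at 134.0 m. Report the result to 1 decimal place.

First find α: α = ln(V₂/V₁)/ln(z₂/z₁) = ln(36.1/27.0)/ln(25.0/10.0) = 0.29046/0.91629 = 0.3170
Extrapolate from 25.0 m to 134.0 m: V₃ = 36.1 × (134.0/25.0)^0.3170 = 36.1 × 1.7027 = 61.4676 km/h

61.5 km/h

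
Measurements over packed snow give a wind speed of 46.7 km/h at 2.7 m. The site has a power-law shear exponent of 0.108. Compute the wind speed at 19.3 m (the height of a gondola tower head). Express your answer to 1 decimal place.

Power-law profile: V₂ = V₁ · (z₂/z₁)^α
V₂ = 46.7 × (19.3/2.7)^0.108 = 46.7 × (7.1481)^0.108
    = 46.7 × 1.2367 = 57.7524 km/h

57.8 km/h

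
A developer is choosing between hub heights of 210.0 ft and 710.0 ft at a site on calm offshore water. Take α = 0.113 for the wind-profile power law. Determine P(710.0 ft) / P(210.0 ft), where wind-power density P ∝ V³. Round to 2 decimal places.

1.51

Speed ratio: V_B/V_A = (z_B/z_A)^α = (710.0/210.0)^0.113 = (3.3810)^0.113 = 1.14758
Power-density ratio: P_B/P_A = (V_B/V_A)³ = (1.14758)³ = 1.51128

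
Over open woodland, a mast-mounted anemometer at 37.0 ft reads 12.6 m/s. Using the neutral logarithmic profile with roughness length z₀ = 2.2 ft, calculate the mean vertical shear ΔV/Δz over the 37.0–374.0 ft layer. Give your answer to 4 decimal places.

Log law: V₂ = V₁ · ln(z₂/z₀)/ln(z₁/z₀) = 12.6 × 5.1358/2.8225 = 22.9272 m/s
ΔV/Δz = (22.9272 − 12.6)/(374.0 − 37.0) = 10.3272/337.0000 = 0.03064 m/s/ft

0.0306 m/s/ft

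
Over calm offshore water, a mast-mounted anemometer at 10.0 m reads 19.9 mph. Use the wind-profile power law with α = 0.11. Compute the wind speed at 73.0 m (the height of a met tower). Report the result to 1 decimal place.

24.8 mph

Power-law profile: V₂ = V₁ · (z₂/z₁)^α
V₂ = 19.9 × (73.0/10.0)^0.11 = 19.9 × (7.3000)^0.11
    = 19.9 × 1.2444 = 24.7639 mph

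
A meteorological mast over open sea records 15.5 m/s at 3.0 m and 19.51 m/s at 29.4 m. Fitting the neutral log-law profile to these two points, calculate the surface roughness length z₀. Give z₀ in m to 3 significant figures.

Log law: V(z) ∝ ln(z/z₀). With r = V₁/V₂ = 15.5/19.51 = 0.79446,
r · ln(z₂/z₀) = ln(z₁/z₀) ⇒ ln z₀ = (ln z₁ − r·ln z₂)/(1 − r)
ln z₀ = (1.09861 − 0.79446×3.38099) / 0.20554 = -7.7236
z₀ = exp(-7.7236) = 0.0004423 m

z₀ ≈ 0.000442 m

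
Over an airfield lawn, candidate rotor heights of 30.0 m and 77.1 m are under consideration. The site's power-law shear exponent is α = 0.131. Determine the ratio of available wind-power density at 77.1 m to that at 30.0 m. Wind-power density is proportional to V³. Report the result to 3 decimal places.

Speed ratio: V_B/V_A = (z_B/z_A)^α = (77.1/30.0)^0.131 = (2.5700)^0.131 = 1.13162
Power-density ratio: P_B/P_A = (V_B/V_A)³ = (1.13162)³ = 1.44912

1.449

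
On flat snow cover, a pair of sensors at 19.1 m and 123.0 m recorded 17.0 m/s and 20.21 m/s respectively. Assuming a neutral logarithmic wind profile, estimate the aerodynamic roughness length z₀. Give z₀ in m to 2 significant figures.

z₀ ≈ 0.00099 m

Log law: V(z) ∝ ln(z/z₀). With r = V₁/V₂ = 17.0/20.21 = 0.84117,
r · ln(z₂/z₀) = ln(z₁/z₀) ⇒ ln z₀ = (ln z₁ − r·ln z₂)/(1 − r)
ln z₀ = (2.94969 − 0.84117×4.81218) / 0.15883 = -6.9140
z₀ = exp(-6.9140) = 0.0009938 m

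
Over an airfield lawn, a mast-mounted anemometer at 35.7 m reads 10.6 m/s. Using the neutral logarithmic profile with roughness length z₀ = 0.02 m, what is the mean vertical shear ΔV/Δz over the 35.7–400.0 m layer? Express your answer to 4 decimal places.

0.0094 m/s/m

Log law: V₂ = V₁ · ln(z₂/z₀)/ln(z₁/z₀) = 10.6 × 9.9035/7.4872 = 14.0209 m/s
ΔV/Δz = (14.0209 − 10.6)/(400.0 − 35.7) = 3.4209/364.3000 = 0.00939 m/s/m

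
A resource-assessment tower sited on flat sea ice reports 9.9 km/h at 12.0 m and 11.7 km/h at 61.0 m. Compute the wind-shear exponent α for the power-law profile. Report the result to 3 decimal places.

α ≈ 0.103

Power law: V₂/V₁ = (z₂/z₁)^α ⇒ α = ln(V₂/V₁) / ln(z₂/z₁)
α = ln(11.7/9.9) / ln(61.0/12.0) = ln(1.1818) / ln(5.0833)
  = 0.16705 / 1.62597 = 0.10274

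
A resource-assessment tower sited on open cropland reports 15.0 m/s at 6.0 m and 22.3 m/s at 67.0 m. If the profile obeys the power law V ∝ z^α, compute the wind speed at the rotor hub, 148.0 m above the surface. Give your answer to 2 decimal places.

25.40 m/s

First find α: α = ln(V₂/V₁)/ln(z₂/z₁) = ln(22.3/15.0)/ln(67.0/6.0) = 0.39654/2.41293 = 0.1643
Extrapolate from 67.0 m to 148.0 m: V₃ = 22.3 × (148.0/67.0)^0.1643 = 22.3 × 1.1391 = 25.4020 m/s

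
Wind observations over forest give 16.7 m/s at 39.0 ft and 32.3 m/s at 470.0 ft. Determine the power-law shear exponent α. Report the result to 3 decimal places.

α ≈ 0.265

Power law: V₂/V₁ = (z₂/z₁)^α ⇒ α = ln(V₂/V₁) / ln(z₂/z₁)
α = ln(32.3/16.7) / ln(470.0/39.0) = ln(1.9341) / ln(12.0513)
  = 0.65966 / 2.48917 = 0.26501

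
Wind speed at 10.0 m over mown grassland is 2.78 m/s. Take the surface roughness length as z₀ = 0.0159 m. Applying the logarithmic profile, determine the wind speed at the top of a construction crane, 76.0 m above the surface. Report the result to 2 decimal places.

3.65 m/s

Log law: V(z) ∝ ln(z/z₀), so V₂/V₁ = ln(z₂/z₀) / ln(z₁/z₀).
ln(76.0/0.0159) = 8.4722, ln(10.0/0.0159) = 6.4440
V₂ = 2.78 × 8.4722/6.4440 = 2.78 × 1.3147 = 3.6550 m/s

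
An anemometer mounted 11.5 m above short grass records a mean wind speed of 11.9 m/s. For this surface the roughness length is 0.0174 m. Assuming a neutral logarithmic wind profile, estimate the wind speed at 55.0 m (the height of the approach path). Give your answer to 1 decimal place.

Log law: V(z) ∝ ln(z/z₀), so V₂/V₁ = ln(z₂/z₀) / ln(z₁/z₀).
ln(55.0/0.0174) = 8.0586, ln(11.5/0.0174) = 6.4936
V₂ = 11.9 × 8.0586/6.4936 = 11.9 × 1.2410 = 14.7679 m/s

14.8 m/s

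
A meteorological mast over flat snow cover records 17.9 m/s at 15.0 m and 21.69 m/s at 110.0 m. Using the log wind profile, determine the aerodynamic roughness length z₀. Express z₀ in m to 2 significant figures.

z₀ ≈ 0.0012 m

Log law: V(z) ∝ ln(z/z₀). With r = V₁/V₂ = 17.9/21.69 = 0.82527,
r · ln(z₂/z₀) = ln(z₁/z₀) ⇒ ln z₀ = (ln z₁ − r·ln z₂)/(1 − r)
ln z₀ = (2.70805 − 0.82527×4.70048) / 0.17473 = -6.7021
z₀ = exp(-6.7021) = 0.001228 m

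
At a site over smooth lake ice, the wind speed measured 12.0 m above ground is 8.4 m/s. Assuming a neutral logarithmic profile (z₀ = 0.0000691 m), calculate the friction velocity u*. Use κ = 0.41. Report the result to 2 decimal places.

u* ≈ 0.29 m/s

Log law: V(z) = (u*/κ) · ln(z/z₀) ⇒ u* = κ · V / ln(z/z₀)
u* = 0.41 × 8.4 / ln(12.0/0.0000691) = 0.41 × 8.4 / 12.0649
   = 3.4440 / 12.0649 = 0.2855 m/s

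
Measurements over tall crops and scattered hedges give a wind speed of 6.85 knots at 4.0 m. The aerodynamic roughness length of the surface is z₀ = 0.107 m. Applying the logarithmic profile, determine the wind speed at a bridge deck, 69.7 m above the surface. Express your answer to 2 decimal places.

12.26 knots

Log law: V(z) ∝ ln(z/z₀), so V₂/V₁ = ln(z₂/z₀) / ln(z₁/z₀).
ln(69.7/0.107) = 6.4791, ln(4.0/0.107) = 3.6212
V₂ = 6.85 × 6.4791/3.6212 = 6.85 × 1.7892 = 12.2561 knots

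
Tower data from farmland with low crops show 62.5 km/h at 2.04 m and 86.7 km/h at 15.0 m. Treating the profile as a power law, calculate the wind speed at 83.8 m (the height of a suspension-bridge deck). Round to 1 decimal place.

115.0 km/h

First find α: α = ln(V₂/V₁)/ln(z₂/z₁) = ln(86.7/62.5)/ln(15.0/2.04) = 0.32729/1.99510 = 0.1640
Extrapolate from 15.0 m to 83.8 m: V₃ = 86.7 × (83.8/15.0)^0.1640 = 86.7 × 1.3261 = 114.9704 km/h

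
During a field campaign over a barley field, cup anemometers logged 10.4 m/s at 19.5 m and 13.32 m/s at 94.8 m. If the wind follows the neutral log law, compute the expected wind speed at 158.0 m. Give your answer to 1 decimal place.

Log law: V ∝ ln(z/z₀). From the pair, with r = V₁/V₂ = 0.78078,
ln z₀ = (ln z₁ − r·ln z₂)/(1 − r) = (2.9704 − 0.78078×4.5518)/0.21922 = -2.6618 → z₀ = 0.06982 m
V₃ = V₁ · ln(z₃/z₀)/ln(z₁/z₀) = 10.4 × 7.7244/5.6322 = 14.2632 m/s

14.3 m/s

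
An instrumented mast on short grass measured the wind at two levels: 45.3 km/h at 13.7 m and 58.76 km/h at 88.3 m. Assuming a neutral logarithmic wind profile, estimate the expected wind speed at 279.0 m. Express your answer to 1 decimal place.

67.1 km/h

Log law: V ∝ ln(z/z₀). From the pair, with r = V₁/V₂ = 0.77093,
ln z₀ = (ln z₁ − r·ln z₂)/(1 − r) = (2.6174 − 0.77093×4.4807)/0.22907 = -3.6537 → z₀ = 0.02589 m
V₃ = V₁ · ln(z₃/z₀)/ln(z₁/z₀) = 45.3 × 9.2850/6.2711 = 67.0705 km/h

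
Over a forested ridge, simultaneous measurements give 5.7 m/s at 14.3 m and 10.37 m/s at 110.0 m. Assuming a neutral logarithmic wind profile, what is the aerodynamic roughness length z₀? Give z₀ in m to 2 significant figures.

Log law: V(z) ∝ ln(z/z₀). With r = V₁/V₂ = 5.7/10.37 = 0.54966,
r · ln(z₂/z₀) = ln(z₁/z₀) ⇒ ln z₀ = (ln z₁ − r·ln z₂)/(1 − r)
ln z₀ = (2.66026 − 0.54966×4.70048) / 0.45034 = 0.1701
z₀ = exp(0.1701) = 1.185 m

z₀ ≈ 1.2 m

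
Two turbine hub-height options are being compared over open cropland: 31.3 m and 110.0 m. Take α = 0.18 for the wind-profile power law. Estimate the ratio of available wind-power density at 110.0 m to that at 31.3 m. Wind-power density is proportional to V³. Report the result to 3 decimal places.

1.971

Speed ratio: V_B/V_A = (z_B/z_A)^α = (110.0/31.3)^0.18 = (3.5144)^0.18 = 1.25387
Power-density ratio: P_B/P_A = (V_B/V_A)³ = (1.25387)³ = 1.97132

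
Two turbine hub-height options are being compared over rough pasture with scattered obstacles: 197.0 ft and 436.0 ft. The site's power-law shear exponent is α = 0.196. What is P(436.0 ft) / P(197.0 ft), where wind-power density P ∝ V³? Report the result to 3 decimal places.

1.595

Speed ratio: V_B/V_A = (z_B/z_A)^α = (436.0/197.0)^0.196 = (2.2132)^0.196 = 1.16849
Power-density ratio: P_B/P_A = (V_B/V_A)³ = (1.16849)³ = 1.59541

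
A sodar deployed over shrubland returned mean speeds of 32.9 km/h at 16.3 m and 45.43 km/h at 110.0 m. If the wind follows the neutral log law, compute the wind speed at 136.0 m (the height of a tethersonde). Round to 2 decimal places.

46.82 km/h

Log law: V ∝ ln(z/z₀). From the pair, with r = V₁/V₂ = 0.72419,
ln z₀ = (ln z₁ − r·ln z₂)/(1 − r) = (2.7912 − 0.72419×4.7005)/0.27581 = -2.2221 → z₀ = 0.1084 m
V₃ = V₁ · ln(z₃/z₀)/ln(z₁/z₀) = 32.9 × 7.1348/5.0133 = 46.8224 km/h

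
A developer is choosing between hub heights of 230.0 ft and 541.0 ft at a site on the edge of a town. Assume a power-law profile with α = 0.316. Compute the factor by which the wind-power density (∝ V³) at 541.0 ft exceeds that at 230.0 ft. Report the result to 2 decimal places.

Speed ratio: V_B/V_A = (z_B/z_A)^α = (541.0/230.0)^0.316 = (2.3522)^0.316 = 1.31034
Power-density ratio: P_B/P_A = (V_B/V_A)³ = (1.31034)³ = 2.24985

2.25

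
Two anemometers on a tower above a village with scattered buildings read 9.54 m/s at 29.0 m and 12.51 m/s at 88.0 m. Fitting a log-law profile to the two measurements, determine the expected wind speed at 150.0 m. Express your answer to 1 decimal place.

Log law: V ∝ ln(z/z₀). From the pair, with r = V₁/V₂ = 0.76259,
ln z₀ = (ln z₁ − r·ln z₂)/(1 − r) = (3.3673 − 0.76259×4.4773)/0.23741 = -0.1983 → z₀ = 0.8201 m
V₃ = V₁ · ln(z₃/z₀)/ln(z₁/z₀) = 9.54 × 5.2089/3.5656 = 13.9369 m/s

13.9 m/s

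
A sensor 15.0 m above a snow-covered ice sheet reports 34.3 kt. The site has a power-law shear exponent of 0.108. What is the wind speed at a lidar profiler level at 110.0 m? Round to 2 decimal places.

Power-law profile: V₂ = V₁ · (z₂/z₁)^α
V₂ = 34.3 × (110.0/15.0)^0.108 = 34.3 × (7.3333)^0.108
    = 34.3 × 1.2401 = 42.5350 kt

42.54 kt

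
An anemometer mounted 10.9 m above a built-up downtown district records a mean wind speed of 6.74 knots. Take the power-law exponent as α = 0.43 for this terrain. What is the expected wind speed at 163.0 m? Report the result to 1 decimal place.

Power-law profile: V₂ = V₁ · (z₂/z₁)^α
V₂ = 6.74 × (163.0/10.9)^0.43 = 6.74 × (14.9541)^0.43
    = 6.74 × 3.2000 = 21.5679 knots

21.6 knots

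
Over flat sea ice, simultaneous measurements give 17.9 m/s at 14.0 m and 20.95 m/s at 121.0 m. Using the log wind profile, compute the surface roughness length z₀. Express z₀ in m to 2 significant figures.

z₀ ≈ 0.000045 m

Log law: V(z) ∝ ln(z/z₀). With r = V₁/V₂ = 17.9/20.95 = 0.85442,
r · ln(z₂/z₀) = ln(z₁/z₀) ⇒ ln z₀ = (ln z₁ − r·ln z₂)/(1 − r)
ln z₀ = (2.63906 − 0.85442×4.79579) / 0.14558 = -10.0185
z₀ = exp(-10.0185) = 0.00004457 m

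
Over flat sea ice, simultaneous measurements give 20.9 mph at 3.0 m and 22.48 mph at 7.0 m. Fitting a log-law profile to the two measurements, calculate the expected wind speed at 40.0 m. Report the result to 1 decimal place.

Log law: V ∝ ln(z/z₀). From the pair, with r = V₁/V₂ = 0.92972,
ln z₀ = (ln z₁ − r·ln z₂)/(1 − r) = (1.0986 − 0.92972×1.9459)/0.07028 = -10.1093 → z₀ = 0.00004070 m
V₃ = V₁ · ln(z₃/z₀)/ln(z₁/z₀) = 20.9 × 13.7982/11.2079 = 25.7302 mph

25.7 mph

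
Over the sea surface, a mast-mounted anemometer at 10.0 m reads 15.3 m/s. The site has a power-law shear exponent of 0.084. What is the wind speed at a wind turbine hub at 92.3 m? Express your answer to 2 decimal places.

18.44 m/s

Power-law profile: V₂ = V₁ · (z₂/z₁)^α
V₂ = 15.3 × (92.3/10.0)^0.084 = 15.3 × (9.2300)^0.084
    = 15.3 × 1.2052 = 18.4403 m/s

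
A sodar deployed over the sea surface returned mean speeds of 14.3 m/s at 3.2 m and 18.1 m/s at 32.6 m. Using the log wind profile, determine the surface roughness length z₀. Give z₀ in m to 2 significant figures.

Log law: V(z) ∝ ln(z/z₀). With r = V₁/V₂ = 14.3/18.1 = 0.79006,
r · ln(z₂/z₀) = ln(z₁/z₀) ⇒ ln z₀ = (ln z₁ − r·ln z₂)/(1 − r)
ln z₀ = (1.16315 − 0.79006×3.48431) / 0.20994 = -7.5717
z₀ = exp(-7.5717) = 0.0005148 m

z₀ ≈ 0.00051 m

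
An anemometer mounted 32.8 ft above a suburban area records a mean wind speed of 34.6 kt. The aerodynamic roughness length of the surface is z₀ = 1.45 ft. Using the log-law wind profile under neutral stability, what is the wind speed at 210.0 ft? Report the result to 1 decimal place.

Log law: V(z) ∝ ln(z/z₀), so V₂/V₁ = ln(z₂/z₀) / ln(z₁/z₀).
ln(210.0/1.45) = 4.9755, ln(32.8/1.45) = 3.1189
V₂ = 34.6 × 4.9755/3.1189 = 34.6 × 1.5953 = 55.1976 kt

55.2 kt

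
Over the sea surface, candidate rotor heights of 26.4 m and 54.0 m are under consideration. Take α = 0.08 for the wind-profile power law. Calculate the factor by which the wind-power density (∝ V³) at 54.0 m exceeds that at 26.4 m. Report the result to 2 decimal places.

Speed ratio: V_B/V_A = (z_B/z_A)^α = (54.0/26.4)^0.08 = (2.0455)^0.08 = 1.05892
Power-density ratio: P_B/P_A = (V_B/V_A)³ = (1.05892)³ = 1.18738

1.19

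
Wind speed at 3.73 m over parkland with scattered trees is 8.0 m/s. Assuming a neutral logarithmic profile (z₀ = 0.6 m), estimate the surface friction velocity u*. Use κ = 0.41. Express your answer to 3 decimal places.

Log law: V(z) = (u*/κ) · ln(z/z₀) ⇒ u* = κ · V / ln(z/z₀)
u* = 0.41 × 8.0 / ln(3.73/0.6) = 0.41 × 8.0 / 1.8272
   = 3.2800 / 1.8272 = 1.7951 m/s

u* ≈ 1.795 m/s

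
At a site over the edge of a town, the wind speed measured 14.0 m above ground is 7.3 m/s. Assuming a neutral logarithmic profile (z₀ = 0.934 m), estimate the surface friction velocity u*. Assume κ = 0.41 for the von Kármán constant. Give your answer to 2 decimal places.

u* ≈ 1.11 m/s

Log law: V(z) = (u*/κ) · ln(z/z₀) ⇒ u* = κ · V / ln(z/z₀)
u* = 0.41 × 7.3 / ln(14.0/0.934) = 0.41 × 7.3 / 2.7073
   = 2.9930 / 2.7073 = 1.1055 m/s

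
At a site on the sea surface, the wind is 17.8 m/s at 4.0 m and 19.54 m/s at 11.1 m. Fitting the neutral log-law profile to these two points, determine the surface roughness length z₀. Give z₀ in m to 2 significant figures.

Log law: V(z) ∝ ln(z/z₀). With r = V₁/V₂ = 17.8/19.54 = 0.91095,
r · ln(z₂/z₀) = ln(z₁/z₀) ⇒ ln z₀ = (ln z₁ − r·ln z₂)/(1 − r)
ln z₀ = (1.38629 − 0.91095×2.40695) / 0.08905 = -9.0548
z₀ = exp(-9.0548) = 0.0001168 m

z₀ ≈ 0.00012 m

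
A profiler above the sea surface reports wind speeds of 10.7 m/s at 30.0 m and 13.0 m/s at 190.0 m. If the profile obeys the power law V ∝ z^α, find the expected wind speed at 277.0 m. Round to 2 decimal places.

13.53 m/s

First find α: α = ln(V₂/V₁)/ln(z₂/z₁) = ln(13.0/10.7)/ln(190.0/30.0) = 0.19471/1.84583 = 0.1055
Extrapolate from 190.0 m to 277.0 m: V₃ = 13.0 × (277.0/190.0)^0.1055 = 13.0 × 1.0406 = 13.5274 m/s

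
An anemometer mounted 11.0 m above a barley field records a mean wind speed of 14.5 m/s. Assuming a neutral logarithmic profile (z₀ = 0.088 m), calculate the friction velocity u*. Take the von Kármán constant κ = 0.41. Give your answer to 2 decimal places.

u* ≈ 1.23 m/s

Log law: V(z) = (u*/κ) · ln(z/z₀) ⇒ u* = κ · V / ln(z/z₀)
u* = 0.41 × 14.5 / ln(11.0/0.088) = 0.41 × 14.5 / 4.8283
   = 5.9450 / 4.8283 = 1.2313 m/s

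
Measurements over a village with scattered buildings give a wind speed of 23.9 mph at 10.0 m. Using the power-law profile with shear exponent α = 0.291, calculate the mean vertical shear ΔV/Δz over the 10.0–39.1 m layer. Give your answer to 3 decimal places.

Power law: V₂ = V₁ · (z₂/z₁)^α = 23.9 × (3.9100)^0.291 = 35.5403 mph
ΔV/Δz = (35.5403 − 23.9)/(39.1 − 10.0) = 11.6403/29.1000 = 0.40001 mph/m

0.400 mph/m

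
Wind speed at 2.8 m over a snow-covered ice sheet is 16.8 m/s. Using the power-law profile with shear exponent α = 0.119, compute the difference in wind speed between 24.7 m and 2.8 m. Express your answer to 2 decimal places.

Power law: V₂ = V₁ · (z₂/z₁)^α = 16.8 × (8.8214)^0.119 = 21.7685 m/s
ΔV = 21.7685 − 16.8 = 4.9685 m/s

4.97 m/s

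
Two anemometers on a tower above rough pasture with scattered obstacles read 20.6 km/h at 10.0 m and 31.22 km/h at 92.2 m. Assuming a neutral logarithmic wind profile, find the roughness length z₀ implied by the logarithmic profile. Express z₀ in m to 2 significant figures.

z₀ ≈ 0.13 m

Log law: V(z) ∝ ln(z/z₀). With r = V₁/V₂ = 20.6/31.22 = 0.65983,
r · ln(z₂/z₀) = ln(z₁/z₀) ⇒ ln z₀ = (ln z₁ − r·ln z₂)/(1 − r)
ln z₀ = (2.30259 − 0.65983×4.52396) / 0.34017 = -2.0063
z₀ = exp(-2.0063) = 0.1345 m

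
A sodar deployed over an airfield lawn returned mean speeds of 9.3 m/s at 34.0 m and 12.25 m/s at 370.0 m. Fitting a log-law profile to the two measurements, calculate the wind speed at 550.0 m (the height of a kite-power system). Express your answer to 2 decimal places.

12.74 m/s

Log law: V ∝ ln(z/z₀). From the pair, with r = V₁/V₂ = 0.75918,
ln z₀ = (ln z₁ − r·ln z₂)/(1 − r) = (3.5264 − 0.75918×5.9135)/0.24082 = -3.9992 → z₀ = 0.01833 m
V₃ = V₁ · ln(z₃/z₀)/ln(z₁/z₀) = 9.3 × 10.3091/7.5256 = 12.7399 m/s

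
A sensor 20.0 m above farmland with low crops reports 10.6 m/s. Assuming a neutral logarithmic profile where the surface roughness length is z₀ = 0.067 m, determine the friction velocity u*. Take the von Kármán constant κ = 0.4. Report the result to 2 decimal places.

u* ≈ 0.74 m/s

Log law: V(z) = (u*/κ) · ln(z/z₀) ⇒ u* = κ · V / ln(z/z₀)
u* = 0.4 × 10.6 / ln(20.0/0.067) = 0.4 × 10.6 / 5.6988
   = 4.2400 / 5.6988 = 0.7440 m/s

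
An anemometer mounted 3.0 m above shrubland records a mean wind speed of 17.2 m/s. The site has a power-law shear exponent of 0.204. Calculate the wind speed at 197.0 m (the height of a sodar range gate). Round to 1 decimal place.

Power-law profile: V₂ = V₁ · (z₂/z₁)^α
V₂ = 17.2 × (197.0/3.0)^0.204 = 17.2 × (65.6667)^0.204
    = 17.2 × 2.3482 = 40.3893 m/s

40.4 m/s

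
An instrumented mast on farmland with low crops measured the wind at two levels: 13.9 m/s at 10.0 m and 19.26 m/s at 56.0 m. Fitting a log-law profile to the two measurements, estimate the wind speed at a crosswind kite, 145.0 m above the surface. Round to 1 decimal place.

Log law: V ∝ ln(z/z₀). From the pair, with r = V₁/V₂ = 0.72170,
ln z₀ = (ln z₁ − r·ln z₂)/(1 − r) = (2.3026 − 0.72170×4.0254)/0.27830 = -2.1650 → z₀ = 0.1147 m
V₃ = V₁ · ln(z₃/z₀)/ln(z₁/z₀) = 13.9 × 7.1418/4.4676 = 22.2200 m/s

22.2 m/s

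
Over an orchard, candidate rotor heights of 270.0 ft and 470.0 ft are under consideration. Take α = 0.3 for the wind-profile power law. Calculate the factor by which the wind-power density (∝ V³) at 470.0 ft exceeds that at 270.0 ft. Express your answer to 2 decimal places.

1.65

Speed ratio: V_B/V_A = (z_B/z_A)^α = (470.0/270.0)^0.3 = (1.7407)^0.3 = 1.18092
Power-density ratio: P_B/P_A = (V_B/V_A)³ = (1.18092)³ = 1.64688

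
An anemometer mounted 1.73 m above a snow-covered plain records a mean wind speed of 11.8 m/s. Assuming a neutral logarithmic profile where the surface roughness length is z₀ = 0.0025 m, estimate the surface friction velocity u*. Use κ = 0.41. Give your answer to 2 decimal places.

Log law: V(z) = (u*/κ) · ln(z/z₀) ⇒ u* = κ · V / ln(z/z₀)
u* = 0.41 × 11.8 / ln(1.73/0.0025) = 0.41 × 11.8 / 6.5396
   = 4.8380 / 6.5396 = 0.7398 m/s

u* ≈ 0.74 m/s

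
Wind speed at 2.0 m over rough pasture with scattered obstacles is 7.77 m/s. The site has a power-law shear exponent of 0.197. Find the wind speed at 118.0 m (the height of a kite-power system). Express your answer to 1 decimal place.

Power-law profile: V₂ = V₁ · (z₂/z₁)^α
V₂ = 7.77 × (118.0/2.0)^0.197 = 7.77 × (59.0000)^0.197
    = 7.77 × 2.2328 = 17.3492 m/s

17.3 m/s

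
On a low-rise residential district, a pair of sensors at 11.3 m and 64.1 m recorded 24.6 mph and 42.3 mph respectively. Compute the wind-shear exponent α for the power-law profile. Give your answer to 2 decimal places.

α ≈ 0.31

Power law: V₂/V₁ = (z₂/z₁)^α ⇒ α = ln(V₂/V₁) / ln(z₂/z₁)
α = ln(42.3/24.6) / ln(64.1/11.3) = ln(1.7195) / ln(5.6726)
  = 0.54204 / 1.73564 = 0.31230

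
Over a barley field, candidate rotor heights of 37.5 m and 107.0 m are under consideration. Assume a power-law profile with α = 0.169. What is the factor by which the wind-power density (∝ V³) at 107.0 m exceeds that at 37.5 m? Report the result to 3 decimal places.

Speed ratio: V_B/V_A = (z_B/z_A)^α = (107.0/37.5)^0.169 = (2.8533)^0.169 = 1.19386
Power-density ratio: P_B/P_A = (V_B/V_A)³ = (1.19386)³ = 1.70162

1.702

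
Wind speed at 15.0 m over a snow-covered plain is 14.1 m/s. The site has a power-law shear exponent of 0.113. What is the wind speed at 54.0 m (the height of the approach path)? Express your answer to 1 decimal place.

Power-law profile: V₂ = V₁ · (z₂/z₁)^α
V₂ = 14.1 × (54.0/15.0)^0.113 = 14.1 × (3.6000)^0.113
    = 14.1 × 1.1557 = 16.2960 m/s

16.3 m/s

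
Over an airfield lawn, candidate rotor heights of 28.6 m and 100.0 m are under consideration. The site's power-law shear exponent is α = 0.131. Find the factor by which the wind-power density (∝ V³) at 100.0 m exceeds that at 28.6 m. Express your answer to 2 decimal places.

Speed ratio: V_B/V_A = (z_B/z_A)^α = (100.0/28.6)^0.131 = (3.4965)^0.131 = 1.17819
Power-density ratio: P_B/P_A = (V_B/V_A)³ = (1.17819)³ = 1.63549

1.64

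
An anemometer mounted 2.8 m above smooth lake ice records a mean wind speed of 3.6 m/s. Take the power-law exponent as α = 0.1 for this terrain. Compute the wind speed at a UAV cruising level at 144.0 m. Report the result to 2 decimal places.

Power-law profile: V₂ = V₁ · (z₂/z₁)^α
V₂ = 3.6 × (144.0/2.8)^0.1 = 3.6 × (51.4286)^0.1
    = 3.6 × 1.4829 = 5.3385 m/s

5.34 m/s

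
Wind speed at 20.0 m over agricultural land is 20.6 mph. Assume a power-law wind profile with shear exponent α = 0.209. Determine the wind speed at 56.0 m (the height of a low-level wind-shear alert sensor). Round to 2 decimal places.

Power-law profile: V₂ = V₁ · (z₂/z₁)^α
V₂ = 20.6 × (56.0/20.0)^0.209 = 20.6 × (2.8000)^0.209
    = 20.6 × 1.2401 = 25.5460 mph

25.55 mph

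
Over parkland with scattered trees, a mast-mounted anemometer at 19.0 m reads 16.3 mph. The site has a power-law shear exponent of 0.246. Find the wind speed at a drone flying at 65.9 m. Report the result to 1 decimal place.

22.1 mph

Power-law profile: V₂ = V₁ · (z₂/z₁)^α
V₂ = 16.3 × (65.9/19.0)^0.246 = 16.3 × (3.4684)^0.246
    = 16.3 × 1.3579 = 22.1340 mph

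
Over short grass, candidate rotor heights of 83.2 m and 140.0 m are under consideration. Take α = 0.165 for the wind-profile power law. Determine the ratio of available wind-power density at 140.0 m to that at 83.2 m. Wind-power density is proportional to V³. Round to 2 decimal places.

1.29

Speed ratio: V_B/V_A = (z_B/z_A)^α = (140.0/83.2)^0.165 = (1.6827)^0.165 = 1.08966
Power-density ratio: P_B/P_A = (V_B/V_A)³ = (1.08966)³ = 1.29382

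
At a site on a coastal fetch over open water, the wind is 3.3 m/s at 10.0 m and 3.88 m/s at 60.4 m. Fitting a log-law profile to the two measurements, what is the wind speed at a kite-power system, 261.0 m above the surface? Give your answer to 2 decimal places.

4.35 m/s

Log law: V ∝ ln(z/z₀). From the pair, with r = V₁/V₂ = 0.85052,
ln z₀ = (ln z₁ − r·ln z₂)/(1 − r) = (2.3026 − 0.85052×4.1010)/0.14948 = -7.9297 → z₀ = 0.0003599 m
V₃ = V₁ · ln(z₃/z₀)/ln(z₁/z₀) = 3.3 × 13.4942/10.2323 = 4.3520 m/s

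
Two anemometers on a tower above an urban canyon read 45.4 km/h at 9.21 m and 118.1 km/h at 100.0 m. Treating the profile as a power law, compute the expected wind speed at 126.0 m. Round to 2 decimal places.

First find α: α = ln(V₂/V₁)/ln(z₂/z₁) = ln(118.1/45.4)/ln(100.0/9.21) = 0.95602/2.38488 = 0.4009
Extrapolate from 100.0 m to 126.0 m: V₃ = 118.1 × (126.0/100.0)^0.4009 = 118.1 × 1.0971 = 129.5642 km/h

129.56 km/h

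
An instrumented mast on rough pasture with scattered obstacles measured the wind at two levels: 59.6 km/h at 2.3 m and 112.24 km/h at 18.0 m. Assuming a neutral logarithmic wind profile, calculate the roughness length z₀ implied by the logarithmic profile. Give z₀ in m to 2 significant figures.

Log law: V(z) ∝ ln(z/z₀). With r = V₁/V₂ = 59.6/112.24 = 0.53100,
r · ln(z₂/z₀) = ln(z₁/z₀) ⇒ ln z₀ = (ln z₁ − r·ln z₂)/(1 − r)
ln z₀ = (0.83291 − 0.53100×2.89037) / 0.46900 = -1.4966
z₀ = exp(-1.4966) = 0.2239 m

z₀ ≈ 0.22 m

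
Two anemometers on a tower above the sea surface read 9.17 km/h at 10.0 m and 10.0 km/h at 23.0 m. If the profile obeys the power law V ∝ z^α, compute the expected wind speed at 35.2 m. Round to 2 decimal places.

10.45 km/h

First find α: α = ln(V₂/V₁)/ln(z₂/z₁) = ln(10.0/9.17)/ln(23.0/10.0) = 0.08665/0.83291 = 0.1040
Extrapolate from 23.0 m to 35.2 m: V₃ = 10.0 × (35.2/23.0)^0.1040 = 10.0 × 1.0453 = 10.4526 km/h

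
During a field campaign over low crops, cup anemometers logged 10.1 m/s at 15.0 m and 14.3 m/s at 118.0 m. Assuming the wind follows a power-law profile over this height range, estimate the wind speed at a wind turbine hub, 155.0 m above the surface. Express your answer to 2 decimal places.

First find α: α = ln(V₂/V₁)/ln(z₂/z₁) = ln(14.3/10.1)/ln(118.0/15.0) = 0.34772/2.06263 = 0.1686
Extrapolate from 118.0 m to 155.0 m: V₃ = 14.3 × (155.0/118.0)^0.1686 = 14.3 × 1.0471 = 14.9729 m/s

14.97 m/s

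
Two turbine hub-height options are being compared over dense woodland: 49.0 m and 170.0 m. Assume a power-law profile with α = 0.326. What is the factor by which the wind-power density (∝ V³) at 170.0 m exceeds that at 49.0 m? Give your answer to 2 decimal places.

3.38

Speed ratio: V_B/V_A = (z_B/z_A)^α = (170.0/49.0)^0.326 = (3.4694)^0.326 = 1.50011
Power-density ratio: P_B/P_A = (V_B/V_A)³ = (1.50011)³ = 3.37573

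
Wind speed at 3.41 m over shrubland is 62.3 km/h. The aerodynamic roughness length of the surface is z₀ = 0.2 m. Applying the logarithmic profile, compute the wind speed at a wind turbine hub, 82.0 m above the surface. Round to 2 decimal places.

132.15 km/h

Log law: V(z) ∝ ln(z/z₀), so V₂/V₁ = ln(z₂/z₀) / ln(z₁/z₀).
ln(82.0/0.2) = 6.0162, ln(3.41/0.2) = 2.8362
V₂ = 62.3 × 6.0162/2.8362 = 62.3 × 2.1212 = 132.1533 km/h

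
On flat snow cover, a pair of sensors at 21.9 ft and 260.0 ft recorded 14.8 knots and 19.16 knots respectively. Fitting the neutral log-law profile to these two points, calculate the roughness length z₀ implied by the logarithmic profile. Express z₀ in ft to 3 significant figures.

Log law: V(z) ∝ ln(z/z₀). With r = V₁/V₂ = 14.8/19.16 = 0.77244,
r · ln(z₂/z₀) = ln(z₁/z₀) ⇒ ln z₀ = (ln z₁ − r·ln z₂)/(1 − r)
ln z₀ = (3.08649 − 0.77244×5.56068) / 0.22756 = -5.3122
z₀ = exp(-5.3122) = 0.004931 ft

z₀ ≈ 0.00493 ft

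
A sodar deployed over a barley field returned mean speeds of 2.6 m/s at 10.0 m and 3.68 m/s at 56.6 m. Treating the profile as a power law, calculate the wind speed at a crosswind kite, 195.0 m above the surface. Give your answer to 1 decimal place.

4.7 m/s

First find α: α = ln(V₂/V₁)/ln(z₂/z₁) = ln(3.68/2.6)/ln(56.6/10.0) = 0.34740/1.73342 = 0.2004
Extrapolate from 56.6 m to 195.0 m: V₃ = 3.68 × (195.0/56.6)^0.2004 = 3.68 × 1.2813 = 4.7153 m/s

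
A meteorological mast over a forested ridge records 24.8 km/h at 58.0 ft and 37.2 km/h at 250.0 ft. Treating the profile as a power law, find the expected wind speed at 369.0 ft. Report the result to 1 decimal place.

41.4 km/h

First find α: α = ln(V₂/V₁)/ln(z₂/z₁) = ln(37.2/24.8)/ln(250.0/58.0) = 0.40547/1.46102 = 0.2775
Extrapolate from 250.0 ft to 369.0 ft: V₃ = 37.2 × (369.0/250.0)^0.2775 = 37.2 × 1.1141 = 41.4446 km/h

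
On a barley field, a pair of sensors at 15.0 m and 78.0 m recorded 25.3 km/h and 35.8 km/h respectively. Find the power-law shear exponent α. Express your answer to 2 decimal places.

α ≈ 0.21

Power law: V₂/V₁ = (z₂/z₁)^α ⇒ α = ln(V₂/V₁) / ln(z₂/z₁)
α = ln(35.8/25.3) / ln(78.0/15.0) = ln(1.4150) / ln(5.2000)
  = 0.34714 / 1.64866 = 0.21056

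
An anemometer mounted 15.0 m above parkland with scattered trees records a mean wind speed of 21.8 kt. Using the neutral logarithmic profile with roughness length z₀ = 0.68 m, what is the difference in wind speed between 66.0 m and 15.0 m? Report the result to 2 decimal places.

10.44 kt

Log law: V₂ = V₁ · ln(z₂/z₀)/ln(z₁/z₀) = 21.8 × 4.5753/3.0937 = 32.2402 kt
ΔV = 32.2402 − 21.8 = 10.4402 kt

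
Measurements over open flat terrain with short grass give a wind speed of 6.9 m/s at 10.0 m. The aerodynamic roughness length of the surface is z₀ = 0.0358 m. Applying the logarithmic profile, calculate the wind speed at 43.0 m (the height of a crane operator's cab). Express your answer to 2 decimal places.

8.69 m/s

Log law: V(z) ∝ ln(z/z₀), so V₂/V₁ = ln(z₂/z₀) / ln(z₁/z₀).
ln(43.0/0.0358) = 7.0910, ln(10.0/0.0358) = 5.6324
V₂ = 6.9 × 7.0910/5.6324 = 6.9 × 1.2590 = 8.6869 m/s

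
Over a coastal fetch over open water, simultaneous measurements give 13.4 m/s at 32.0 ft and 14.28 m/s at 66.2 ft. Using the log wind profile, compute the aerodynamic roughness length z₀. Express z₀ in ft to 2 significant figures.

Log law: V(z) ∝ ln(z/z₀). With r = V₁/V₂ = 13.4/14.28 = 0.93838,
r · ln(z₂/z₀) = ln(z₁/z₀) ⇒ ln z₀ = (ln z₁ − r·ln z₂)/(1 − r)
ln z₀ = (3.46574 − 0.93838×4.19268) / 0.06162 = -7.6036
z₀ = exp(-7.6036) = 0.0004986 ft

z₀ ≈ 0.00050 ft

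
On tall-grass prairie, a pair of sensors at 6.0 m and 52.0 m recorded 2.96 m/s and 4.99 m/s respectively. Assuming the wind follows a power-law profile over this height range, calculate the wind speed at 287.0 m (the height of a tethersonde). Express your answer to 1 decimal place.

First find α: α = ln(V₂/V₁)/ln(z₂/z₁) = ln(4.99/2.96)/ln(52.0/6.0) = 0.52225/2.15948 = 0.2418
Extrapolate from 52.0 m to 287.0 m: V₃ = 4.99 × (287.0/52.0)^0.2418 = 4.99 × 1.5115 = 7.5425 m/s

7.5 m/s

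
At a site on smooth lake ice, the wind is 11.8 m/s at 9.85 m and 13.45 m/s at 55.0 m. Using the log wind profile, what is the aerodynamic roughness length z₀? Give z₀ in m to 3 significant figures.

Log law: V(z) ∝ ln(z/z₀). With r = V₁/V₂ = 11.8/13.45 = 0.87732,
r · ln(z₂/z₀) = ln(z₁/z₀) ⇒ ln z₀ = (ln z₁ − r·ln z₂)/(1 − r)
ln z₀ = (2.28747 − 0.87732×4.00733) / 0.12268 = -10.0121
z₀ = exp(-10.0121) = 0.00004485 m

z₀ ≈ 0.0000449 m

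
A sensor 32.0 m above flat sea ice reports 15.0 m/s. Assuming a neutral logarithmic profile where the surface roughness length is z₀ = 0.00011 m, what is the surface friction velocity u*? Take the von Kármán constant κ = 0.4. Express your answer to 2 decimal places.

Log law: V(z) = (u*/κ) · ln(z/z₀) ⇒ u* = κ · V / ln(z/z₀)
u* = 0.4 × 15.0 / ln(32.0/0.00011) = 0.4 × 15.0 / 12.5808
   = 6.0000 / 12.5808 = 0.4769 m/s

u* ≈ 0.48 m/s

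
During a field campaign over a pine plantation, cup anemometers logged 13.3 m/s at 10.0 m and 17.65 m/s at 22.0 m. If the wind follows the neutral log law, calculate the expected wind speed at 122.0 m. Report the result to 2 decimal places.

27.10 m/s

Log law: V ∝ ln(z/z₀). From the pair, with r = V₁/V₂ = 0.75354,
ln z₀ = (ln z₁ − r·ln z₂)/(1 − r) = (2.3026 − 0.75354×3.0910)/0.24646 = -0.1081 → z₀ = 0.8975 m
V₃ = V₁ · ln(z₃/z₀)/ln(z₁/z₀) = 13.3 × 4.9121/2.4107 = 27.1007 m/s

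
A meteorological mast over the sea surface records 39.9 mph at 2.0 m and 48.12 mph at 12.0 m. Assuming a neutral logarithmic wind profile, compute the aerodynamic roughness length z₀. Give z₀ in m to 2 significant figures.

z₀ ≈ 0.00033 m

Log law: V(z) ∝ ln(z/z₀). With r = V₁/V₂ = 39.9/48.12 = 0.82918,
r · ln(z₂/z₀) = ln(z₁/z₀) ⇒ ln z₀ = (ln z₁ − r·ln z₂)/(1 − r)
ln z₀ = (0.69315 − 0.82918×2.48491) / 0.17082 = -8.0041
z₀ = exp(-8.0041) = 0.0003341 m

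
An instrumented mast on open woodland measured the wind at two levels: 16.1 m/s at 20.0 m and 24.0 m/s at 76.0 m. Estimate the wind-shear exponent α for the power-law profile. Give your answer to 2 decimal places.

Power law: V₂/V₁ = (z₂/z₁)^α ⇒ α = ln(V₂/V₁) / ln(z₂/z₁)
α = ln(24.0/16.1) / ln(76.0/20.0) = ln(1.4907) / ln(3.8000)
  = 0.39923 / 1.33500 = 0.29905

α ≈ 0.30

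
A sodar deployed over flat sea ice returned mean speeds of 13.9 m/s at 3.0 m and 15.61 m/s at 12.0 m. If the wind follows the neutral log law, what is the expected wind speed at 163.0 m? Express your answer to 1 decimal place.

18.8 m/s

Log law: V ∝ ln(z/z₀). From the pair, with r = V₁/V₂ = 0.89045,
ln z₀ = (ln z₁ − r·ln z₂)/(1 − r) = (1.0986 − 0.89045×2.4849)/0.10955 = -10.1701 → z₀ = 0.00003830 m
V₃ = V₁ · ln(z₃/z₀)/ln(z₁/z₀) = 13.9 × 15.2638/11.2687 = 18.8280 m/s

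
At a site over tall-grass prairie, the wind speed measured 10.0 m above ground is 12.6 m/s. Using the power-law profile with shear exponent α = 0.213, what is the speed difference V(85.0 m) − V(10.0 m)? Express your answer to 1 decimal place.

7.3 m/s

Power law: V₂ = V₁ · (z₂/z₁)^α = 12.6 × (8.5000)^0.213 = 19.8764 m/s
ΔV = 19.8764 − 12.6 = 7.2764 m/s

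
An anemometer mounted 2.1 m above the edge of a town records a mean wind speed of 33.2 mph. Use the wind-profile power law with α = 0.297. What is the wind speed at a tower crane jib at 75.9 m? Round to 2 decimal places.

Power-law profile: V₂ = V₁ · (z₂/z₁)^α
V₂ = 33.2 × (75.9/2.1)^0.297 = 33.2 × (36.1429)^0.297
    = 33.2 × 2.9022 = 96.3542 mph

96.35 mph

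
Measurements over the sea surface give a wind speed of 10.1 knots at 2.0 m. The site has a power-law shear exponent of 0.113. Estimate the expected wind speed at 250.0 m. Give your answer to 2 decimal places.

Power-law profile: V₂ = V₁ · (z₂/z₁)^α
V₂ = 10.1 × (250.0/2.0)^0.113 = 10.1 × (125.0000)^0.113
    = 10.1 × 1.7256 = 17.4290 knots

17.43 knots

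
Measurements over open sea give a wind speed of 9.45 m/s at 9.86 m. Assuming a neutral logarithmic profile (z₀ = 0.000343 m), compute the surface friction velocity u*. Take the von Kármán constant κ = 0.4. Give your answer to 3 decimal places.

Log law: V(z) = (u*/κ) · ln(z/z₀) ⇒ u* = κ · V / ln(z/z₀)
u* = 0.4 × 9.45 / ln(9.86/0.000343) = 0.4 × 9.45 / 10.2663
   = 3.7800 / 10.2663 = 0.3682 m/s

u* ≈ 0.368 m/s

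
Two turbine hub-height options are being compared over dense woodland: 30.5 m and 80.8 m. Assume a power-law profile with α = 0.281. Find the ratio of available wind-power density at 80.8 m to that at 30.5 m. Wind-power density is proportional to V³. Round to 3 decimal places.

Speed ratio: V_B/V_A = (z_B/z_A)^α = (80.8/30.5)^0.281 = (2.6492)^0.281 = 1.31490
Power-density ratio: P_B/P_A = (V_B/V_A)³ = (1.31490)³ = 2.27344

2.273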